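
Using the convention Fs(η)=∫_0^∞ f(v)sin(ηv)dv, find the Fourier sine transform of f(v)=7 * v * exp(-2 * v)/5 28 * η/(5 * (η^2+4)^2)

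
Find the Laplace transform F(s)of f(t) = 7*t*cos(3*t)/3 7*(s^2 - 9)/(3*(s^2 + 9)^2)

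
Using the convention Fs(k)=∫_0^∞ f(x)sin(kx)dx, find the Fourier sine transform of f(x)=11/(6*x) 11*pi/12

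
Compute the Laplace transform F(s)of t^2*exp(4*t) 2/(s - 4)^3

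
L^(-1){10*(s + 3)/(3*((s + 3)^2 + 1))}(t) 10*exp(-3*t)*cos(t)/3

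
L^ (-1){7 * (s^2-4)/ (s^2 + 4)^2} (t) 7 * t * cos (2 * t)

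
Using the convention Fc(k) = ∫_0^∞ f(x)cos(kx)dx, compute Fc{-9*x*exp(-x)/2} 9*(k^2 - 1)/(2*(k^2 + 1)^2)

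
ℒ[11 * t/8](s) 11/(8 * s^2)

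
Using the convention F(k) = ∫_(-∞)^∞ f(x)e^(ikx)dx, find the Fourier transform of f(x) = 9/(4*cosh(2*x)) 9*pi/(8*cosh(pi*k/4))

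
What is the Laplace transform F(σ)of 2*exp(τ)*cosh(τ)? 2*(σ - 1)/(σ*(σ - 2))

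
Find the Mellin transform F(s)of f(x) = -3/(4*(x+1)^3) -3*pi*(s - 2)*(s - 1)/(8*sin(pi*s))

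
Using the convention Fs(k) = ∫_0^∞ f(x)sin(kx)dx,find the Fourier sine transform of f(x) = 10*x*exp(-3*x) 60*k/(k^2 + 9)^2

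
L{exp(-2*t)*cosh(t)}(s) (s+2)/((s+2)^2-1)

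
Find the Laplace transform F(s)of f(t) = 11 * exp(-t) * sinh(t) 11/(s * (s + 2))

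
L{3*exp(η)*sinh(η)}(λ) 3/(λ*(λ - 2))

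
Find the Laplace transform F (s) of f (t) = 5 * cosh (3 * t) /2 5 * s/ (2 * (s^2 - 9) ) 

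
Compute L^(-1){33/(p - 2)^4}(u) 11 * u^3 * exp(2 * u)/2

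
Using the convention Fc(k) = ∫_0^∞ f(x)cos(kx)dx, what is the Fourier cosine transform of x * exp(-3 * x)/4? (9 - k^2)/(4 * (k^2 + 9)^2)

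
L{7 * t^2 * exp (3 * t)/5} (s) 14/ (5 * (s - 3)^3)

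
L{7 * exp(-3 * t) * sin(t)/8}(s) 7/(8 * ((s + 3)^2 + 1))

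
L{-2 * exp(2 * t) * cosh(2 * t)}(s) 2 * (2 - s)/(s * (s - 4))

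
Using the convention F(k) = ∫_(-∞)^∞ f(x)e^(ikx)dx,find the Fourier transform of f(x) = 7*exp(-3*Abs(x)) 42/(k^2 + 9)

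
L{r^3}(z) 6/z^4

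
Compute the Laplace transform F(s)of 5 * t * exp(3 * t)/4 5/(4 * (s - 3)^2)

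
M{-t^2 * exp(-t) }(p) -gamma(p + 2) 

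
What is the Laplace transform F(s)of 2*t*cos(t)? 2*(s^2 - 1)/(s^2 + 1)^2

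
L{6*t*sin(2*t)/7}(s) 24*s/(7*(s^2 + 4)^2)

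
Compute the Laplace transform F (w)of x w^ (-2)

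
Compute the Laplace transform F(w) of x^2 2/w^3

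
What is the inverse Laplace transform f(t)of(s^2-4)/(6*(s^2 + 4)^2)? t*cos(2*t)/6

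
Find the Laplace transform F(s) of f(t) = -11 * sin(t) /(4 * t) -11 * atan(1/s) /4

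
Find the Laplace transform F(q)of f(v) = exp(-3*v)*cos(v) (q + 3)/((q + 3)^2 + 1)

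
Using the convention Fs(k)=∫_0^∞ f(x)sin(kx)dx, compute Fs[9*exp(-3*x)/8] 9*k/(8*(k^2 + 9))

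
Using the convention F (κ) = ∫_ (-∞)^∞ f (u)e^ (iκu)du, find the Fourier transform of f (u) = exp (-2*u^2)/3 sqrt (2)*sqrt (pi)*exp (-κ^2/8)/6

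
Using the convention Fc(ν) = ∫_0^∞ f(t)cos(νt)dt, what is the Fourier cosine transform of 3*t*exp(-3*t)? 3*(9 - ν^2)/(ν^2+9)^2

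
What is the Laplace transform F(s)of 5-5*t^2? 5/s - 10/s^3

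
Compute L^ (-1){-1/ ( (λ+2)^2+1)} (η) -exp (-2 * η) * sin (η)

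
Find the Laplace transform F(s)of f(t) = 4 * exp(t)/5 4/(5 * (s - 1))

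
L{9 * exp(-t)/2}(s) 9/(2 * (s + 1))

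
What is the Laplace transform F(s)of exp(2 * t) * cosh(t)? (s - 2)/((s - 2)^2 - 1)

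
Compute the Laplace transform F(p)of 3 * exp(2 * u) 3/(p - 2)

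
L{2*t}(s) 2/s^2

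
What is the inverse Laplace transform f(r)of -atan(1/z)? -sin(r)/r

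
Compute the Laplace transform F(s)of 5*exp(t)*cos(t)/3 5*(s - 1)/(3*((s - 1)^2 + 1))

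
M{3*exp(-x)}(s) 3*gamma(s)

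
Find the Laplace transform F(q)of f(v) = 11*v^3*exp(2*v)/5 66/(5*(q - 2)^4)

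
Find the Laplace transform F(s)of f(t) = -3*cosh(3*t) -3*s/(s^2 - 9)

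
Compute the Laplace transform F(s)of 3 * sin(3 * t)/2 9/(2 * (s^2+9))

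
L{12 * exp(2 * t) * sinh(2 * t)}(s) 24/(s * (s - 4))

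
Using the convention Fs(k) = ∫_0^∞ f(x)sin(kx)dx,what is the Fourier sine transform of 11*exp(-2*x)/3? 11*k/(3*(k^2 + 4))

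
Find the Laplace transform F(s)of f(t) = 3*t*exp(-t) 3/(s+1)^2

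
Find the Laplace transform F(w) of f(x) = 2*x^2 4/w^3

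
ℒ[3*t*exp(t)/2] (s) 3/(2*(s - 1)^2)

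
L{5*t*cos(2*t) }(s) 5*(s^2 - 4) /(s^2 + 4) ^2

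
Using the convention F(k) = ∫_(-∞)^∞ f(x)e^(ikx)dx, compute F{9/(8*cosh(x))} 9*pi/(8*cosh(pi*k/2))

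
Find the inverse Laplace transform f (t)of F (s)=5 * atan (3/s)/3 5 * sin (3 * t)/ (3 * t)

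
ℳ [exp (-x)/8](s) gamma (s)/8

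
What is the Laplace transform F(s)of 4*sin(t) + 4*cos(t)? 4*s/(s^2 + 1) + 4/(s^2 + 1)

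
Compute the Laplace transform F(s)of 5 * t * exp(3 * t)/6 5/(6 * (s - 3)^2)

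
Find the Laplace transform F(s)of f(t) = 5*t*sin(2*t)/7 20*s/(7*(s^2 + 4)^2)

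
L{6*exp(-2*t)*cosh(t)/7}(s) 6*(s + 2)/(7*((s + 2)^2-1))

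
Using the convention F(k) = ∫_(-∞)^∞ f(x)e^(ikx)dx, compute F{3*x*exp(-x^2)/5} 3*I*sqrt(pi)*k*exp(-k^2/4)/10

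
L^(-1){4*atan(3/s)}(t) 4*sin(3*t)/t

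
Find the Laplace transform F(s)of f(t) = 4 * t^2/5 8/(5 * s^3)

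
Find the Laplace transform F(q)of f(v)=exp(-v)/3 1/(3*(q + 1))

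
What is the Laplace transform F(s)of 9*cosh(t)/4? 9*s/(4*(s^2 - 1))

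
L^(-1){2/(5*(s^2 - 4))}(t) sinh(2*t)/5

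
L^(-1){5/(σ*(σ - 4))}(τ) 5*exp(2*τ)*sinh(2*τ)/2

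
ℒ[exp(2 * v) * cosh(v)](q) (q - 2)/((q - 2)^2 - 1)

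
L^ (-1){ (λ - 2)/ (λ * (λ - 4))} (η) exp (2 * η) * cosh (2 * η)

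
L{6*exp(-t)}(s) 6/(s + 1)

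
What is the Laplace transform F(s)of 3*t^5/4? 90/s^6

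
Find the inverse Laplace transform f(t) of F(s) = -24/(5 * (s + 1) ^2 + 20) -12 * exp(-t) * sin(2 * t) /5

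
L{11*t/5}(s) 11/(5*s^2)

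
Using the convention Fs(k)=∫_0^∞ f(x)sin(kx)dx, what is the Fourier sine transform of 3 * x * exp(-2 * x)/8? 3 * k/(2 * (k^2+4)^2)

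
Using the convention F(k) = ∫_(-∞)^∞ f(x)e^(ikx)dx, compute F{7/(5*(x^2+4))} 7*pi*exp(-2*Abs(k))/10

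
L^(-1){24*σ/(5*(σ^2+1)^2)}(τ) 12*τ*sin(τ)/5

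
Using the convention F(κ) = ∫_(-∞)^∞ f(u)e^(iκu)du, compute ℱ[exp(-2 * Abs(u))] 4/(κ^2+4)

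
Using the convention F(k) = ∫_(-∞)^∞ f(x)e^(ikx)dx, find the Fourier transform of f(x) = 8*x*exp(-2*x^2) sqrt(2)*I*sqrt(pi)*k*exp(-k^2/8)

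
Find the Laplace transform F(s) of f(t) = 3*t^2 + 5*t 6/s^3 + 5/s^2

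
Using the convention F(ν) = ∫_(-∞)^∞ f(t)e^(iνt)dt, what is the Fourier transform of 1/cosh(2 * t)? pi/(2 * cosh(pi * ν/4))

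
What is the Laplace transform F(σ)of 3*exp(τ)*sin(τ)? 3/((σ - 1)^2 + 1)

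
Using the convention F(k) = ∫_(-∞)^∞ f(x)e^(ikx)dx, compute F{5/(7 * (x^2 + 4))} 5 * pi * exp(-2 * Abs(k))/14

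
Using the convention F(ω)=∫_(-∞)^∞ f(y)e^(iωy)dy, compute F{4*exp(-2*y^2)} 2*sqrt(2)*sqrt(pi)*exp(-ω^2/8)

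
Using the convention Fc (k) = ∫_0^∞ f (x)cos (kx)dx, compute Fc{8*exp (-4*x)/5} 32/ (5*(k^2 + 16))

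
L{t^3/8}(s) 3/(4 * s^4)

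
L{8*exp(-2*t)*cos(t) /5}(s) 8*(s + 2) /(5*((s + 2) ^2 + 1) ) 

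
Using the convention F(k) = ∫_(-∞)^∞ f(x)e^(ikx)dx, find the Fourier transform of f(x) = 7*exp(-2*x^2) 7*sqrt(2)*sqrt(pi)*exp(-k^2/8)/2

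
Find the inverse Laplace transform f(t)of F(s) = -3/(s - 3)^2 -3 * t * exp(3 * t)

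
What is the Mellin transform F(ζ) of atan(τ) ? -pi*sec(pi*ζ/2) /(2*ζ) 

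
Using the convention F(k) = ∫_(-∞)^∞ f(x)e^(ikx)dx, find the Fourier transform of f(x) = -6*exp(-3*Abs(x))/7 -36/(7*k^2+63)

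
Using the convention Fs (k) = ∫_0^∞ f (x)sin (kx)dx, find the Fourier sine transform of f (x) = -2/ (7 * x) -pi/7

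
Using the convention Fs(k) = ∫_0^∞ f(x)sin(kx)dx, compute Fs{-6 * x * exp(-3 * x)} -36 * k/(k^2 + 9)^2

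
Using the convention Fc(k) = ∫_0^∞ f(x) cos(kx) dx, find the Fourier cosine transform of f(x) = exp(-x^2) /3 sqrt(pi) * exp(-k^2/4) /6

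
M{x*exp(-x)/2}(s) gamma(s+1)/2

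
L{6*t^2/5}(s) 12/(5*s^3)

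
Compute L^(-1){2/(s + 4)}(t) 2*exp(-4*t)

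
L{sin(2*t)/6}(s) 1/(3*(s^2 + 4))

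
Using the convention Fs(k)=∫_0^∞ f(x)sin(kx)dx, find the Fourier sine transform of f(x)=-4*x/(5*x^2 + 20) -2*pi*exp(-2*k)/5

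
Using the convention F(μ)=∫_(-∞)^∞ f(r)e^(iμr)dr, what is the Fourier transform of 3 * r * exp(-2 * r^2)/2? 3 * sqrt(2) * I * sqrt(pi) * μ * exp(-μ^2/8)/16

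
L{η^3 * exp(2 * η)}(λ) 6/(λ - 2)^4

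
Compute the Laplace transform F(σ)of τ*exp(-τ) (σ + 1)^(-2)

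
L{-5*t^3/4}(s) -15/(2*s^4)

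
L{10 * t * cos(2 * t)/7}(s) 10 * (s^2 - 4)/(7 * (s^2 + 4)^2)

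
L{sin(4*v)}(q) 4/(q^2 + 16)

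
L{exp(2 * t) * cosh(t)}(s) (s - 2)/((s - 2)^2 - 1)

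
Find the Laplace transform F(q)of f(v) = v q^(-2)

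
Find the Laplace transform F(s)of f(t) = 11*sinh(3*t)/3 11/(s^2 - 9)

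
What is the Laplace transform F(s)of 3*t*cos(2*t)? 3*(s^2 - 4)/(s^2 + 4)^2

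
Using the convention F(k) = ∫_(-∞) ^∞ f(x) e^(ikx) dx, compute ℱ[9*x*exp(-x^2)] 9*I*sqrt(pi)*k*exp(-k^2/4) /2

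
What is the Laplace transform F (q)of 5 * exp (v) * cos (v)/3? 5 * (q - 1)/ (3 * ( (q - 1)^2 + 1))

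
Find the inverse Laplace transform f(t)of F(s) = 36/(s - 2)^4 6 * t^3 * exp(2 * t)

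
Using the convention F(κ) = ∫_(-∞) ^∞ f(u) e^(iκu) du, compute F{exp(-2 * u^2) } sqrt(2) * sqrt(pi) * exp(-κ^2/8) /2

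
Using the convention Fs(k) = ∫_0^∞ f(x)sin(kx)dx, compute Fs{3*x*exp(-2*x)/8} 3*k/(2*(k^2 + 4)^2)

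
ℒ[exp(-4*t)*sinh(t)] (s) 1/((s + 4)^2 - 1)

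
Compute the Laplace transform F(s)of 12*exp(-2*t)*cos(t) 12*(s + 2)/((s + 2)^2 + 1)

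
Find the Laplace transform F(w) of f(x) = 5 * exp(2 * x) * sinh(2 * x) 10/(w * (w - 4) ) 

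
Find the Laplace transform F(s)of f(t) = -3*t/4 -3/(4*s^2)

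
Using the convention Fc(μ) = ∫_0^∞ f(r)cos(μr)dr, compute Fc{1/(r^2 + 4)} pi * exp(-2 * μ)/4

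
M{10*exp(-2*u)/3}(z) 10*gamma(z)/(3*2^z)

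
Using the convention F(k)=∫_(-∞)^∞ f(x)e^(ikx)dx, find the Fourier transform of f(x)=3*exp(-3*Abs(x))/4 9/(2*(k^2 + 9))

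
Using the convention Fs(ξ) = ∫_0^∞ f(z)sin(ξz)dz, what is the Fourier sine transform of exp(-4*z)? ξ/(ξ^2 + 16)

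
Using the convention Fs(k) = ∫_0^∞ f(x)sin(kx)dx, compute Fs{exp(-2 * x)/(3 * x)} atan(k/2)/3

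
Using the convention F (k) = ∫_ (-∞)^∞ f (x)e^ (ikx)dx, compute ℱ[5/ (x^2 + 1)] 5*pi*exp (-Abs (k))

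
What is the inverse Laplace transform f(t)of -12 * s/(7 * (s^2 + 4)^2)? -3 * t * sin(2 * t)/7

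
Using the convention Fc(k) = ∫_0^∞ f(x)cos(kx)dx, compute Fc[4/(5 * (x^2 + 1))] 2 * pi * exp(-k)/5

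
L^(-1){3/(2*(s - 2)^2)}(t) 3*t*exp(2*t)/2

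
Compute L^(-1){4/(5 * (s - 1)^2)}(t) 4 * t * exp(t)/5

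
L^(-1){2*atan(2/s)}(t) 2*sin(2*t)/t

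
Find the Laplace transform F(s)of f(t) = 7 7/s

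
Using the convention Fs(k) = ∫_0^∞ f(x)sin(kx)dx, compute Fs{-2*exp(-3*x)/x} -2*atan(k/3)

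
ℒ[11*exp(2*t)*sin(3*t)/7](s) 33/(7*((s - 2)^2 + 9))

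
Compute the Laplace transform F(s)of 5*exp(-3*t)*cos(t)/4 5*(s+3)/(4*((s+3)^2+1))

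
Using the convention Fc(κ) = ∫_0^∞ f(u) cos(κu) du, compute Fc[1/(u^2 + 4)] pi * exp(-2 * κ) /4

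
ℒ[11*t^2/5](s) 22/(5*s^3)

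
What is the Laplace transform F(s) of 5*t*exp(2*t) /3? 5/(3*(s - 2) ^2) 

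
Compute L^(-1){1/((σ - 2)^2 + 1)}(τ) exp(2*τ)*sin(τ)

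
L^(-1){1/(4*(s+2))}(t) exp(-2*t)/4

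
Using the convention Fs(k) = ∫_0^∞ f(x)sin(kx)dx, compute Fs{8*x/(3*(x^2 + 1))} 4*pi*exp(-k)/3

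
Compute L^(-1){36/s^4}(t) 6*t^3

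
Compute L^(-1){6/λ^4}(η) η^3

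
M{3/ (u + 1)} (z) 3*pi*csc (pi*z)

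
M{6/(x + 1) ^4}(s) gamma(s) * gamma(4 - s) 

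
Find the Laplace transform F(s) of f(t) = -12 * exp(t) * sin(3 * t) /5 -36/(5 * (s - 1) ^2 + 45) 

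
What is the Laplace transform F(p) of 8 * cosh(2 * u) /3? 8 * p/(3 * (p^2 - 4) ) 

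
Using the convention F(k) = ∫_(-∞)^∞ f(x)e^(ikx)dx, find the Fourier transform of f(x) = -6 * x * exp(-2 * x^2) -3 * sqrt(2) * I * sqrt(pi) * k * exp(-k^2/8)/4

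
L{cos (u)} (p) p/ (p^2 + 1)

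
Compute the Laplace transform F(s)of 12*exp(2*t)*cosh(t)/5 12*(s - 2)/(5*((s - 2)^2 - 1))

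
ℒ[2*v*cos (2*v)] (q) 2*(q^2 - 4)/ (q^2+4)^2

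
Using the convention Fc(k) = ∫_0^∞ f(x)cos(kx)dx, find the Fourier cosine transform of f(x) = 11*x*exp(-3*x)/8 11*(9 - k^2)/(8*(k^2 + 9)^2)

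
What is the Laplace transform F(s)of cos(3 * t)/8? s/(8 * (s^2 + 9))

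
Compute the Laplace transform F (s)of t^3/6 s^ (-4)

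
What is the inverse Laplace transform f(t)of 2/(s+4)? 2*exp(-4*t)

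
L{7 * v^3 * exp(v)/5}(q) 42/(5 * (q - 1)^4)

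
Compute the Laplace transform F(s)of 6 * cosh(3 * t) 6 * s/(s^2 - 9)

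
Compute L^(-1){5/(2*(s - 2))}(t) 5*exp(2*t)/2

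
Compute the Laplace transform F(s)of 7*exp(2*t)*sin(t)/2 7/(2*((s - 2)^2 + 1))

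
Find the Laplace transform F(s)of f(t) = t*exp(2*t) (s - 2)^(-2)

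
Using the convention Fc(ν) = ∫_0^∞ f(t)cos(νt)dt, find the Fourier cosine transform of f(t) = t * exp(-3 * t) (9 - ν^2)/(ν^2 + 9)^2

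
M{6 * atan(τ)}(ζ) -3 * pi * sec(pi * ζ/2)/ζ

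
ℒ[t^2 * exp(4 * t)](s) 2/(s - 4)^3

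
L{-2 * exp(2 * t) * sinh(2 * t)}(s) -4/(s * (s - 4))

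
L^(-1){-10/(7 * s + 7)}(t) -10 * exp(-t)/7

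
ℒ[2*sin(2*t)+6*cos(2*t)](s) 6*s/(s^2+4)+4/(s^2+4)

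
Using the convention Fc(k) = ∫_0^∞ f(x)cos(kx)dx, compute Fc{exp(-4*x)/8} 1/(2*(k^2+16))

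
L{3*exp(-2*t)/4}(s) 3/(4*(s+2))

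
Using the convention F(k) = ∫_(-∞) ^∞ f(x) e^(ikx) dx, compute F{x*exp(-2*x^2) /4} sqrt(2)*I*sqrt(pi)*k*exp(-k^2/8) /32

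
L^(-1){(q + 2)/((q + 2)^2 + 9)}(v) exp(-2*v)*cos(3*v)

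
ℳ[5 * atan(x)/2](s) -5 * pi * sec(pi * s/2)/(4 * s)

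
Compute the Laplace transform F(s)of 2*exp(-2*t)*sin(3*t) 6/((s+2)^2+9)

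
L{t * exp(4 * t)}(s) (s - 4)^(-2)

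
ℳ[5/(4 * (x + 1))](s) 5 * pi * csc(pi * s)/4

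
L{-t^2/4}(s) -1/(2 * s^3)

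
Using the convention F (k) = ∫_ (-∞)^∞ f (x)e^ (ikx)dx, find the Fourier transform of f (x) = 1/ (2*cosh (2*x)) pi/ (4*cosh (pi*k/4))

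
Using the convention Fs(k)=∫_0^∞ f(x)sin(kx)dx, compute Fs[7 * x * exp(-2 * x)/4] 7 * k/(k^2 + 4)^2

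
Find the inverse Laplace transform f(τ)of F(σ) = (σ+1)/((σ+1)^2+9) exp(-τ) * cos(3 * τ)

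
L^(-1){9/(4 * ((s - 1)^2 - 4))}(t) 9 * exp(t) * sinh(2 * t)/8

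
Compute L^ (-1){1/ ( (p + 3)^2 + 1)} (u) exp (-3*u)*sin (u)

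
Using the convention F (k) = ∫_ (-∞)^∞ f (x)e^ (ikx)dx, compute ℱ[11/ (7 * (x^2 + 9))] 11 * pi * exp (-3 * Abs (k))/21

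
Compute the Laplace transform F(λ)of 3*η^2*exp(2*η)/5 6/(5*(λ - 2)^3)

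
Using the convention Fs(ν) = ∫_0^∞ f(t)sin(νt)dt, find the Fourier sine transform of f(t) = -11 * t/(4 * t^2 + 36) -11 * pi * exp(-3 * ν)/8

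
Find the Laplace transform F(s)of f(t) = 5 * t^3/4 15/(2 * s^4)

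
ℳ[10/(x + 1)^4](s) 5*gamma(s)*gamma(4 - s)/3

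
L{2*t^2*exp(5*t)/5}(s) 4/(5*(s - 5)^3)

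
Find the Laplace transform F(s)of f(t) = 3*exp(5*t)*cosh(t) 3*(s - 5)/((s - 5)^2 - 1)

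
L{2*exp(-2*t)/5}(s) 2/(5*(s+2))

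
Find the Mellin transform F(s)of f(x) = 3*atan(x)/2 -3*pi*sec(pi*s/2)/(4*s)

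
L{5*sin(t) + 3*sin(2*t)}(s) 6/(s^2 + 4) + 5/(s^2 + 1)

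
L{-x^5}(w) -120/w^6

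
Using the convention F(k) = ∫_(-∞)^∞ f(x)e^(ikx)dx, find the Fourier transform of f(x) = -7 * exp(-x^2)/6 -7 * sqrt(pi) * exp(-k^2/4)/6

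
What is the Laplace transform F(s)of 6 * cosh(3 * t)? 6 * s/(s^2 - 9)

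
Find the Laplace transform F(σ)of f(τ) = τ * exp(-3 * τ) (σ + 3)^(-2)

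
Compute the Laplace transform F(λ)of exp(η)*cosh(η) (λ - 1)/(λ*(λ - 2))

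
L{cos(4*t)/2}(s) s/(2*(s^2 + 16))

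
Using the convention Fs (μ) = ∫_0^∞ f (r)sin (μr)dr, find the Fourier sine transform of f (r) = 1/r pi/2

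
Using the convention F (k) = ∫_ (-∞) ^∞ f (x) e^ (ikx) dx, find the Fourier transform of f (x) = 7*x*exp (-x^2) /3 7*I*sqrt (pi)*k*exp (-k^2/4) /6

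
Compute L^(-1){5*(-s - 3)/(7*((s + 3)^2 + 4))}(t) -5*exp(-3*t)*cos(2*t)/7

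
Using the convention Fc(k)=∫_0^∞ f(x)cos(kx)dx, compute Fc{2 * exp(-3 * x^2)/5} sqrt(3) * sqrt(pi) * exp(-k^2/12)/15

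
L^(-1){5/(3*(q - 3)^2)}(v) 5*v*exp(3*v)/3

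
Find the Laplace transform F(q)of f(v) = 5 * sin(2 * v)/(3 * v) 5 * atan(2/q)/3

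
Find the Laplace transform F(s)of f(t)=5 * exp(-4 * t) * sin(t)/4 5/(4 * ((s + 4)^2 + 1))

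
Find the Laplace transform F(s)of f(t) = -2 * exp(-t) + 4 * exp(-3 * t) 4/(s + 3) - 2/(s + 1)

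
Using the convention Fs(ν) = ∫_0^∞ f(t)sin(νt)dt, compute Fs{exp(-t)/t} atan(ν)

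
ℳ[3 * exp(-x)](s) 3 * gamma(s)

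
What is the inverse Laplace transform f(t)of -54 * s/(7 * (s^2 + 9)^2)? -9 * t * sin(3 * t)/7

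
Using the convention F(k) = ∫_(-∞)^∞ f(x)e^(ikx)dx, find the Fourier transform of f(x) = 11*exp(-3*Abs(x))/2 33/(k^2 + 9)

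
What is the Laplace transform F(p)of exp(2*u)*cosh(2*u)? (p - 2)/(p*(p - 4))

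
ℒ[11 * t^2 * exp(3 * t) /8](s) 11/(4 * (s - 3) ^3) 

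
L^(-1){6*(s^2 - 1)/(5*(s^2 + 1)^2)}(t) 6*t*cos(t)/5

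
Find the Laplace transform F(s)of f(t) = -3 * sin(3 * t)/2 -9/(2 * s^2 + 18)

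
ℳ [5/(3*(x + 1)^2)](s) -5*pi*(s - 1)/(3*sin(pi*s))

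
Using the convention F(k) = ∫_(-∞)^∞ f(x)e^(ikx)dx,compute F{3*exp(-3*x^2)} sqrt(3)*sqrt(pi)*exp(-k^2/12)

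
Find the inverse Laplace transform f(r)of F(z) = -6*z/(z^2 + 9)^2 -r*sin(3*r)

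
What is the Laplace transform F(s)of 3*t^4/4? 18/s^5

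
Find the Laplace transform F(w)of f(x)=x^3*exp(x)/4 3/(2*(w - 1)^4)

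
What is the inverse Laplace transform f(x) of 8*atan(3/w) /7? 8*sin(3*x) /(7*x) 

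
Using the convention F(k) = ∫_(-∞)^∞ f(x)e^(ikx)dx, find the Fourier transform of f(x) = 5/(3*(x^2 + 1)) 5*pi*exp(-Abs(k))/3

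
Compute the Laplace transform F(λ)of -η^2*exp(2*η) -2/(λ - 2)^3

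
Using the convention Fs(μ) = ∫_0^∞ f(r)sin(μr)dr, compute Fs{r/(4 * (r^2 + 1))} pi * exp(-μ)/8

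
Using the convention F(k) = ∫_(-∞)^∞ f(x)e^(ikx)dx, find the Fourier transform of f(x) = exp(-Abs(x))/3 2/(3*(k^2+1))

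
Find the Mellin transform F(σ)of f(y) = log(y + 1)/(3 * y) -pi * csc(pi * σ)/(3 * σ - 3)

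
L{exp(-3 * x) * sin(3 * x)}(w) 3/((w+3)^2+9)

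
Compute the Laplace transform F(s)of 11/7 11/(7*s)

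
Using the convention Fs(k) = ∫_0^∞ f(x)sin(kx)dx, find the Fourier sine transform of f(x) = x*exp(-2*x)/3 4*k/(3*(k^2+4)^2)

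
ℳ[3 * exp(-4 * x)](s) 3 * gamma(s)/4^s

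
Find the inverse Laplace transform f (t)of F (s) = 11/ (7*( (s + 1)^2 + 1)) 11*exp (-t)*sin (t)/7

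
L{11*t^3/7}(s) 66/(7*s^4)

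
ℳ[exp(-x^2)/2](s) gamma(s/2)/4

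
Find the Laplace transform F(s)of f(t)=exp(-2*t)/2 1/(2*(s + 2))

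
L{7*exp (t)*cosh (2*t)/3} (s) 7*(s - 1)/ (3*( (s - 1)^2 - 4))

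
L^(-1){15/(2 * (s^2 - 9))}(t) 5 * sinh(3 * t)/2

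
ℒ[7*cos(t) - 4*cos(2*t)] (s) 7*s/(s^2 + 1) - 4*s/(s^2 + 4)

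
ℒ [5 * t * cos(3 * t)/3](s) 5 * (s^2 - 9)/(3 * (s^2+9)^2)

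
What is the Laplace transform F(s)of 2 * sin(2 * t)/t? 2 * atan(2/s)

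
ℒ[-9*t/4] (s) -9/(4*s^2)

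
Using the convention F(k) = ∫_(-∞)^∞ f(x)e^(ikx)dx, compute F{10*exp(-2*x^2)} 5*sqrt(2)*sqrt(pi)*exp(-k^2/8)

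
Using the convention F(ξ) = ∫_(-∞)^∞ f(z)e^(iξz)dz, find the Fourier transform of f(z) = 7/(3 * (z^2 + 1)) 7 * pi * exp(-Abs(ξ))/3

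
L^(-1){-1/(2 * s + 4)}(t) -exp(-2 * t)/2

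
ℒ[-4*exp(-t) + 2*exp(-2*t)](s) 2/(s + 2) - 4/(s + 1)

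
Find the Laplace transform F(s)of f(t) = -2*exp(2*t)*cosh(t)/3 2*(2 - s)/(3*((s - 2)^2-1))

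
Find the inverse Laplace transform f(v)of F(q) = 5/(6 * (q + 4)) 5 * exp(-4 * v)/6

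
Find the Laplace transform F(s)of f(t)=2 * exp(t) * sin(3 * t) 6/((s - 1)^2 + 9)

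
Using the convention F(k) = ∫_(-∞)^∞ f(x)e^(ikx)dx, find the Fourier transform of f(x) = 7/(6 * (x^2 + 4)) 7 * pi * exp(-2 * Abs(k))/12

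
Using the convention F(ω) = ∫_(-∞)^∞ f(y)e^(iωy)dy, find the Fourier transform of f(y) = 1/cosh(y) pi/cosh(pi * ω/2)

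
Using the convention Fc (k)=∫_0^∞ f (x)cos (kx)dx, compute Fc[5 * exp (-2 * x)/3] 10/ (3 * (k^2+4))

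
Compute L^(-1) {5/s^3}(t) 5*t^2/2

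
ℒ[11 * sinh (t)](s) 11/ (s^2-1)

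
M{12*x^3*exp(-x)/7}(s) 12*gamma(s + 3)/7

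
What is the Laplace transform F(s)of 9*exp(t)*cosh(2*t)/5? 9*(s - 1)/(5*((s - 1)^2 - 4))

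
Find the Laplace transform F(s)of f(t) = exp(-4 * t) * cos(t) (s + 4)/((s + 4)^2 + 1)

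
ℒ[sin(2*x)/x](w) atan(2/w)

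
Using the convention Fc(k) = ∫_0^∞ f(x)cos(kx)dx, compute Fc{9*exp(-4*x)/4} 9/(k^2 + 16)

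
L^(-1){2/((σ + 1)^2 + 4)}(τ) exp(-τ)*sin(2*τ)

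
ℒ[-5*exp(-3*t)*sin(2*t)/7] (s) -10/(7*(s + 3)^2 + 28)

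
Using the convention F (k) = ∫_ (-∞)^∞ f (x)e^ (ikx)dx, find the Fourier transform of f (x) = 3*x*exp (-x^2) 3*I*sqrt (pi)*k*exp (-k^2/4)/2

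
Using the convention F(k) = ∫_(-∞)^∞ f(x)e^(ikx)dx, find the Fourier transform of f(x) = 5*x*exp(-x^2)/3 5*I*sqrt(pi)*k*exp(-k^2/4)/6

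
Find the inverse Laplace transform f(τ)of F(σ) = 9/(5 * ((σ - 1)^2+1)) 9 * exp(τ) * sin(τ)/5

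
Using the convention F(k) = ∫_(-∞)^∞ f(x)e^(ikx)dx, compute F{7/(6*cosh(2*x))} 7*pi/(12*cosh(pi*k/4))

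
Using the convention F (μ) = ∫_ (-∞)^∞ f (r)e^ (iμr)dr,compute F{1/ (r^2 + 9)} pi*exp (-3*Abs (μ))/3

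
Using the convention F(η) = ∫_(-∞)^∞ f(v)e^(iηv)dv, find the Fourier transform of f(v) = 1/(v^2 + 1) pi * exp(-Abs(η))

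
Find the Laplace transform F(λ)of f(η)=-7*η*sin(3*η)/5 -42*λ/(5*(λ^2+9)^2)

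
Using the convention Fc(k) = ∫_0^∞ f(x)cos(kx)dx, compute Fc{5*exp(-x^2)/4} 5*sqrt(pi)*exp(-k^2/4)/8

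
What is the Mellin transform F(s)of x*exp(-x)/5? gamma(s + 1)/5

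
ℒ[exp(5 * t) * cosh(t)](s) (s - 5)/((s - 5)^2 - 1)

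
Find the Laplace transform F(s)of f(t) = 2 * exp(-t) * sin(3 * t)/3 2/((s + 1)^2 + 9)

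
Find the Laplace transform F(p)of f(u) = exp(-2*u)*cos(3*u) (p + 2)/((p + 2)^2 + 9)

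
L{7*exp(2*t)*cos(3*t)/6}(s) 7*(s - 2)/(6*((s - 2)^2 + 9))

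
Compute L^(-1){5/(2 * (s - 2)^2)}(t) 5 * t * exp(2 * t)/2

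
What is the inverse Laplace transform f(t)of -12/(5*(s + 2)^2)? -12*t*exp(-2*t)/5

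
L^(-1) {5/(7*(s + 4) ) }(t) 5*exp(-4*t) /7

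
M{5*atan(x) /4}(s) -5*pi*sec(pi*s/2) /(8*s) 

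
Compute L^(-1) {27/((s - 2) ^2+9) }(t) 9*exp(2*t)*sin(3*t) 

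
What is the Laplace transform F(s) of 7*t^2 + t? 14/s^3 + s^(-2) 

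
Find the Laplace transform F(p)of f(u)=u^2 2/p^3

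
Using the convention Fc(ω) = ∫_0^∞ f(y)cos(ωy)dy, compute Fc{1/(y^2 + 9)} pi * exp(-3 * ω)/6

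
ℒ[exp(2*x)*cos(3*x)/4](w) (w - 2)/(4*((w - 2)^2+9))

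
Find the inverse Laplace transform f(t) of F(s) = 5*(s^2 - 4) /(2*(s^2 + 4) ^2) 5*t*cos(2*t) /2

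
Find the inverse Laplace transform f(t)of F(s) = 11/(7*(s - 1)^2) 11*t*exp(t)/7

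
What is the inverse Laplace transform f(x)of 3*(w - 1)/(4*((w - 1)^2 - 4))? 3*exp(x)*cosh(2*x)/4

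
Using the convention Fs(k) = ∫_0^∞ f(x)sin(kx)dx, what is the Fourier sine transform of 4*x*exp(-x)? 8*k/(k^2 + 1)^2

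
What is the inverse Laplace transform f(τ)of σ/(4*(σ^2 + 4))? cos(2*τ)/4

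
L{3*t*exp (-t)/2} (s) 3/ (2*(s + 1)^2)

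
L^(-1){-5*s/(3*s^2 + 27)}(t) -5*cos(3*t)/3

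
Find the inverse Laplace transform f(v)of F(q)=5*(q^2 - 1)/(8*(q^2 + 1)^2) 5*v*cos(v)/8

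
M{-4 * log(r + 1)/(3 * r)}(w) 4 * pi * csc(pi * w)/(3 * (w - 1))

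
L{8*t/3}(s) 8/(3*s^2)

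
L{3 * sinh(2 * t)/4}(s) 3/(2 * (s^2 - 4))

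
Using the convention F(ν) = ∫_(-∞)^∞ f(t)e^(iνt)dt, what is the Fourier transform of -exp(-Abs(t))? -2/(ν^2+1)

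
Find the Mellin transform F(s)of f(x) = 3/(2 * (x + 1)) 3 * pi * csc(pi * s)/2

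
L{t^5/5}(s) 24/s^6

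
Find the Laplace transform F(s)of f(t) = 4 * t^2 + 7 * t 7/s^2 + 8/s^3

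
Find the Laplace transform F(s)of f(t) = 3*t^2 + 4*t 4/s^2 + 6/s^3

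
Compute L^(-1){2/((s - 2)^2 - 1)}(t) 2 * exp(2 * t) * sinh(t)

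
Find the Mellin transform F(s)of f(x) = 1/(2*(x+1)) pi*csc(pi*s)/2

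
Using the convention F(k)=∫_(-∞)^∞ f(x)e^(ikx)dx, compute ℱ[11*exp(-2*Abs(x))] 44/(k^2 + 4)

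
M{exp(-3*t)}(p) gamma(p)/3^p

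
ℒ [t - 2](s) s^(-2)-2/s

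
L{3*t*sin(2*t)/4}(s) 3*s/(s^2+4)^2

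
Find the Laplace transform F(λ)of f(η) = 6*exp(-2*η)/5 6/(5*(λ + 2))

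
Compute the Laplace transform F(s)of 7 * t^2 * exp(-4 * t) 14/(s + 4)^3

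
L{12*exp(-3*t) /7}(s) 12/(7*(s + 3) ) 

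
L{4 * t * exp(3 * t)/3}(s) 4/(3 * (s - 3)^2)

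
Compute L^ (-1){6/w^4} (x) x^3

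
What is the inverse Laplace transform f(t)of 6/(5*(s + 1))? 6*exp(-t)/5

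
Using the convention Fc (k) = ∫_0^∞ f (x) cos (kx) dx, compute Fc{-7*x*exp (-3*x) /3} 7*(k^2 - 9) / (3*(k^2+9) ^2) 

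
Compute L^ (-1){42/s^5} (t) 7*t^4/4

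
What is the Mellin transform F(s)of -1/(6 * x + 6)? -pi * csc(pi * s)/6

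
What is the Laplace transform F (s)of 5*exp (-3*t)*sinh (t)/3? 5/ (3*( (s+3)^2 - 1))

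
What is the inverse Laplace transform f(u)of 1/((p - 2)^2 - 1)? exp(2 * u) * sinh(u)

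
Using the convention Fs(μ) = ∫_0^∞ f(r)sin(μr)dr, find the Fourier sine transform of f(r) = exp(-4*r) μ/(μ^2 + 16)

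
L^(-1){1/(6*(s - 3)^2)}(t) t*exp(3*t)/6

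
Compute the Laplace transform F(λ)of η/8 1/(8 * λ^2)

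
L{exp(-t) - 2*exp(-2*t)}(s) 1/(s + 1) - 2/(s + 2)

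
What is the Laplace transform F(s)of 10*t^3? 60/s^4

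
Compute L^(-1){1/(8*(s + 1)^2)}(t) t*exp(-t)/8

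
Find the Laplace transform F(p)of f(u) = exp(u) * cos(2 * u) (p - 1)/((p - 1)^2 + 4)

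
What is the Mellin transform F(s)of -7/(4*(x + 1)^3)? -7*pi*(s - 2)*(s - 1)/(8*sin(pi*s))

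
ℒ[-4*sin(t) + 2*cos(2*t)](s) 2*s/(s^2 + 4) - 4/(s^2 + 1)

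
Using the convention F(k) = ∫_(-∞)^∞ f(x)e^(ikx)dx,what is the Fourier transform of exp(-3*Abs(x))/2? 3/(k^2+9)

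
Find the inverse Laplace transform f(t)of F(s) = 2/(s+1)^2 2*t*exp(-t)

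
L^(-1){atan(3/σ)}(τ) sin(3*τ)/τ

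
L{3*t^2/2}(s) 3/s^3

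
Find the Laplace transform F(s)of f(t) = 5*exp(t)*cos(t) 5*(s - 1)/((s - 1)^2 + 1)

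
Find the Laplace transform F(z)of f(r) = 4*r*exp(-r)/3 4/(3*(z + 1)^2)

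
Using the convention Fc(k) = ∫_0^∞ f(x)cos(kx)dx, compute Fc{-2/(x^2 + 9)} -pi * exp(-3 * k)/3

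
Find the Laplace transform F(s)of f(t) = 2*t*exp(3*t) 2/(s - 3)^2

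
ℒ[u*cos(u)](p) (p^2 - 1)/(p^2 + 1)^2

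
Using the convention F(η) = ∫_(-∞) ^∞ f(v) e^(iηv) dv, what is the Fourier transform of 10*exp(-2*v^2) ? 5*sqrt(2)*sqrt(pi)*exp(-η^2/8) 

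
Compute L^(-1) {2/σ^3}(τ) τ^2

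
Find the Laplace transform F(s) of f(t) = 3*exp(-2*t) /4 3/(4*(s + 2) ) 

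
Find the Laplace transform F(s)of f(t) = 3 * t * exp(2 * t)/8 3/(8 * (s - 2)^2)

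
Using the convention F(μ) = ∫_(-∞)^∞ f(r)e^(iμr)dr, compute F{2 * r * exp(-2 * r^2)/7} sqrt(2) * I * sqrt(pi) * μ * exp(-μ^2/8)/28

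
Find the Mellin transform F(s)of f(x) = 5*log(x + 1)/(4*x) -5*pi*csc(pi*s)/(4*s - 4)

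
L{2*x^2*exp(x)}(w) 4/(w - 1)^3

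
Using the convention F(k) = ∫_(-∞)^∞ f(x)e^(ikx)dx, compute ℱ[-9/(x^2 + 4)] -9 * pi * exp(-2 * Abs(k))/2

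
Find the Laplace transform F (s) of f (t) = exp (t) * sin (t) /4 1/ (4 * ( (s - 1) ^2+1) ) 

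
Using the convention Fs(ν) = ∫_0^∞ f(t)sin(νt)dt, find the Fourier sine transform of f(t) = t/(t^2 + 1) pi*exp(-ν)/2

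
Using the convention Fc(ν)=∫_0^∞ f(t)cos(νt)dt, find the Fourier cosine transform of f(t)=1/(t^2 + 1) pi * exp(-ν)/2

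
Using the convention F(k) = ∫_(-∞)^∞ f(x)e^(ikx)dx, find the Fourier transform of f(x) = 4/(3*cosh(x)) 4*pi/(3*cosh(pi*k/2))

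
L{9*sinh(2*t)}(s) 18/(s^2 - 4)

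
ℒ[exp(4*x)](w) 1/(w - 4)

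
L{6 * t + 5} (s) 6/s^2 + 5/s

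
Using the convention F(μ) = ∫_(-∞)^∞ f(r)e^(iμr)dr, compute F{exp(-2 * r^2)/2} sqrt(2) * sqrt(pi) * exp(-μ^2/8)/4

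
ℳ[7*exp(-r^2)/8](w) 7*gamma(w/2)/16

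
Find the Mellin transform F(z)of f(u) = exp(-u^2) gamma(z/2)/2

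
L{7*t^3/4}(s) 21/(2*s^4)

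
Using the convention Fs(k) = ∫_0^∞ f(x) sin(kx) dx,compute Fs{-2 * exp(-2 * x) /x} -2 * atan(k/2) 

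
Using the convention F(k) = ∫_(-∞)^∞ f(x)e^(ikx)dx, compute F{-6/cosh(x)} -6 * pi/cosh(pi * k/2)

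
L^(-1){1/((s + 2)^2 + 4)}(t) exp(-2*t)*sin(2*t)/2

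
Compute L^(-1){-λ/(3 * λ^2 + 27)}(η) -cos(3 * η)/3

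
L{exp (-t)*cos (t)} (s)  (s + 1)/ ( (s + 1)^2 + 1)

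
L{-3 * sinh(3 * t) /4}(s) -9/(4 * s^2 - 36) 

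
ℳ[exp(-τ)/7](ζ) gamma(ζ)/7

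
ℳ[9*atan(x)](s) -9*pi*sec(pi*s/2) /(2*s) 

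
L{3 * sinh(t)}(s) 3/(s^2 - 1)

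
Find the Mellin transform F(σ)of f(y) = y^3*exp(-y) gamma(σ + 3)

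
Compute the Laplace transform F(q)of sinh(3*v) 3/(q^2 - 9)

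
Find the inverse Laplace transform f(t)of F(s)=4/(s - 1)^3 2*t^2*exp(t)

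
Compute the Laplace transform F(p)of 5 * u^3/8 15/(4 * p^4)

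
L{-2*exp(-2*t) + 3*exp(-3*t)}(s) 3/(s + 3) - 2/(s + 2)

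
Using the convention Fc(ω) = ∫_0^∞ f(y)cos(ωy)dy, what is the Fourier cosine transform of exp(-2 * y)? 2/(ω^2 + 4)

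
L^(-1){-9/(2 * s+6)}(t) -9 * exp(-3 * t)/2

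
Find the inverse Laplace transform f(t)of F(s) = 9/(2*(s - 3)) 9*exp(3*t)/2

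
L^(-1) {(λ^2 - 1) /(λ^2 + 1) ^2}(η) η * cos(η) 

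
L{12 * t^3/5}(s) 72/(5 * s^4) 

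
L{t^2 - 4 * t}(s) 2/s^3 - 4/s^2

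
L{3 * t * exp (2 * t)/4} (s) 3/ (4 * (s - 2)^2)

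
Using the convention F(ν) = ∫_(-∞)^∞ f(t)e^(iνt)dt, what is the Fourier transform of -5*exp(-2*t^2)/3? -5*sqrt(2)*sqrt(pi)*exp(-ν^2/8)/6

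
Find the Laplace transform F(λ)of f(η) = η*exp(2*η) (λ - 2)^(-2)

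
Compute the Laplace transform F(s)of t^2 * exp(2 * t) 2/(s - 2)^3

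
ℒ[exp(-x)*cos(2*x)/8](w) (w + 1)/(8*((w + 1)^2 + 4))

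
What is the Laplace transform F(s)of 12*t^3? 72/s^4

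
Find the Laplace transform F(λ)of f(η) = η λ^(-2)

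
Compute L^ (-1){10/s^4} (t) 5*t^3/3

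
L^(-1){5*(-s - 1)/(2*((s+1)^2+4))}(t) -5*exp(-t)*cos(2*t)/2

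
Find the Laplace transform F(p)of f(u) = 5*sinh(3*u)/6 5/(2*(p^2 - 9))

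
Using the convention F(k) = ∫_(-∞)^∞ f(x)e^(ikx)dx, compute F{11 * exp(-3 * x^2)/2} 11 * sqrt(3) * sqrt(pi) * exp(-k^2/12)/6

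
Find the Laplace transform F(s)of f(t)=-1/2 -1/(2 * s)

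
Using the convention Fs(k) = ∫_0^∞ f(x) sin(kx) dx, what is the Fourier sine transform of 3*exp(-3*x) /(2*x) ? 3*atan(k/3) /2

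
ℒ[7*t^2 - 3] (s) 14/s^3 - 3/s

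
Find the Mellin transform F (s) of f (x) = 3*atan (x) -3*pi*sec (pi*s/2) / (2*s) 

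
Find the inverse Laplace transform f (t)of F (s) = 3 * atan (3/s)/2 3 * sin (3 * t)/ (2 * t)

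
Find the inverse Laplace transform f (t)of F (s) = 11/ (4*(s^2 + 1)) 11*sin (t)/4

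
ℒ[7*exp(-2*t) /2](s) 7/(2*(s + 2) ) 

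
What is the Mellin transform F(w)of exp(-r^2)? gamma(w/2)/2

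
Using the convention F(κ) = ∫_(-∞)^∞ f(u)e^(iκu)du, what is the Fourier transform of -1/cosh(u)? -pi/cosh(pi * κ/2)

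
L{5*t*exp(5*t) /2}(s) 5/(2*(s - 5) ^2) 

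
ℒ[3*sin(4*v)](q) 12/(q^2 + 16) 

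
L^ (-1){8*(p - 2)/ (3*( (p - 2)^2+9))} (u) 8*exp (2*u)*cos (3*u)/3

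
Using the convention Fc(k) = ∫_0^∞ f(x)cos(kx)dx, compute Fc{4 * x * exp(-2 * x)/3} 4 * (4 - k^2)/(3 * (k^2 + 4)^2)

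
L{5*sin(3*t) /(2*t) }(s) 5*atan(3/s) /2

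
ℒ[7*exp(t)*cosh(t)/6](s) 7*(s - 1)/(6*s*(s - 2))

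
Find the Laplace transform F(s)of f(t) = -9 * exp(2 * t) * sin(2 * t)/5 -18/(5 * (s - 2)^2 + 20)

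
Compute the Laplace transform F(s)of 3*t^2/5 6/(5*s^3)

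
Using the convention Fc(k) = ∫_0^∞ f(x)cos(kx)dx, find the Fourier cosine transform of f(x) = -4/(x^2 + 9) -2*pi*exp(-3*k)/3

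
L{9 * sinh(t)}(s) 9/(s^2-1)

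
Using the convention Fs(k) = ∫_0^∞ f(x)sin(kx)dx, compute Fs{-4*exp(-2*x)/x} -4*atan(k/2)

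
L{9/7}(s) 9/(7*s) 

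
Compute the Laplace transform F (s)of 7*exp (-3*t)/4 7/ (4*(s + 3))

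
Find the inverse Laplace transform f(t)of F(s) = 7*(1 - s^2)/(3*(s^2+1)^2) -7*t*cos(t)/3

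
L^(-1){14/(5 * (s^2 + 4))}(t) 7 * sin(2 * t)/5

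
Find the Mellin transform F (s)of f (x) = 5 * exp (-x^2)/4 5 * gamma (s/2)/8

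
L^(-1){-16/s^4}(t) -8 * t^3/3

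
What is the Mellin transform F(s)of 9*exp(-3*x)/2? 3^(2 - s)*gamma(s)/2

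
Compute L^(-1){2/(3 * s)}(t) 2/3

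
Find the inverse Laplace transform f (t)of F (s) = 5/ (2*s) 5/2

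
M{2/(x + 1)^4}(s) gamma(s)*gamma(4 - s)/3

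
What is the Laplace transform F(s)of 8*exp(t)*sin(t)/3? 8/(3*((s - 1)^2 + 1))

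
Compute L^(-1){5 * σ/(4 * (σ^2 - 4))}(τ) 5 * cosh(2 * τ)/4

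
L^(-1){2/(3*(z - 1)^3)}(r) r^2*exp(r)/3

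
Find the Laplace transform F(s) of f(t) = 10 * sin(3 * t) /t 10 * atan(3/s) 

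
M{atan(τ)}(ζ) -pi * sec(pi * ζ/2)/(2 * ζ)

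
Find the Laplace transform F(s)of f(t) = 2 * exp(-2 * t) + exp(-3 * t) 2/(s + 2) + 1/(s + 3)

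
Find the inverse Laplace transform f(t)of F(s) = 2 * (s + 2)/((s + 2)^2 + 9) 2 * exp(-2 * t) * cos(3 * t)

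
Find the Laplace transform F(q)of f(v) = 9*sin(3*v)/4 27/(4*(q^2 + 9))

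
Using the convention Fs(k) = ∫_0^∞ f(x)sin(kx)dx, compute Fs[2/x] pi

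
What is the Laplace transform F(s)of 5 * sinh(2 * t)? 10/(s^2 - 4)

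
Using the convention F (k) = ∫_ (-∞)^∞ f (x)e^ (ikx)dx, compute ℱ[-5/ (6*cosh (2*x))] -5*pi/ (12*cosh (pi*k/4))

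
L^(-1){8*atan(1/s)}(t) 8*sin(t)/t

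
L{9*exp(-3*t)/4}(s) 9/(4*(s + 3))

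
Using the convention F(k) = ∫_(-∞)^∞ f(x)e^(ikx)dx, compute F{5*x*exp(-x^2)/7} 5*I*sqrt(pi)*k*exp(-k^2/4)/14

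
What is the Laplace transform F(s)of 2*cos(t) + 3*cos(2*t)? 3*s/(s^2 + 4) + 2*s/(s^2 + 1)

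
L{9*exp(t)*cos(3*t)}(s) 9*(s - 1)/((s - 1)^2 + 9)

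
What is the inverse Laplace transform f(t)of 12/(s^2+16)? 3 * sin(4 * t)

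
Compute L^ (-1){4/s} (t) 4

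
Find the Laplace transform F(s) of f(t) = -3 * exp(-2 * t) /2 -3/(2 * s + 4) 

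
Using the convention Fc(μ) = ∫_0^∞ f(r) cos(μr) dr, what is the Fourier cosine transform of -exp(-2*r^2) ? -sqrt(2)*sqrt(pi)*exp(-μ^2/8) /4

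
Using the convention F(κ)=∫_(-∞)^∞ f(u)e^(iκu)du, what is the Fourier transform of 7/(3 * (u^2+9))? 7 * pi * exp(-3 * Abs(κ))/9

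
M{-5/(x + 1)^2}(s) 5*pi*(s - 1)/sin(pi*s)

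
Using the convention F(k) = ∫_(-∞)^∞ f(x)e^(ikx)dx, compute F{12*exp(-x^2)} 12*sqrt(pi)*exp(-k^2/4)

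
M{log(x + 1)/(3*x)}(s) -pi*csc(pi*s)/(3*s - 3)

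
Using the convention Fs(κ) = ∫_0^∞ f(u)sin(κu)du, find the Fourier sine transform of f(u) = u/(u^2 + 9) pi*exp(-3*κ)/2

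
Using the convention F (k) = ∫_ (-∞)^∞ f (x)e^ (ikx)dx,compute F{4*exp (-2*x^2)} 2*sqrt (2)*sqrt (pi)*exp (-k^2/8)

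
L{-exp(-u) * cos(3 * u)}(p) (-p - 1)/((p + 1)^2 + 9)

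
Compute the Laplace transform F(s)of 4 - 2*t 4/s - 2/s^2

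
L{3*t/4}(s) 3/(4*s^2)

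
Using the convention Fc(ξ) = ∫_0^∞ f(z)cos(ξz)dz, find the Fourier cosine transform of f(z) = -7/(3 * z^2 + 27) -7 * pi * exp(-3 * ξ)/18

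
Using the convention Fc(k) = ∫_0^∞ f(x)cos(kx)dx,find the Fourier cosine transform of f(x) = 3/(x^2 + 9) pi*exp(-3*k)/2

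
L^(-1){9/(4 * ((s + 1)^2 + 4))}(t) 9 * exp(-t) * sin(2 * t)/8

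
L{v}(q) q^(-2)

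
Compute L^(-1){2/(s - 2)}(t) 2*exp(2*t)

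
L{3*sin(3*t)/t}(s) 3*atan(3/s)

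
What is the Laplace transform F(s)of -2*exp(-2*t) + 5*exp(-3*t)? 5/(s + 3) - 2/(s + 2)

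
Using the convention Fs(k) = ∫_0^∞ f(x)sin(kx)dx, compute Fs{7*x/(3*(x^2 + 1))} 7*pi*exp(-k)/6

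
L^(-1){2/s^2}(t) 2*t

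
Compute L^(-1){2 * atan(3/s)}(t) 2 * sin(3 * t)/t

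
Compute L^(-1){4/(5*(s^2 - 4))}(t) 2*sinh(2*t)/5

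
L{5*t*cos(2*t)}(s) 5*(s^2 - 4)/(s^2 + 4)^2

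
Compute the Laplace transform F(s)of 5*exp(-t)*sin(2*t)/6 5/(3*((s + 1)^2 + 4))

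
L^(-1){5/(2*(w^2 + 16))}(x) 5*sin(4*x)/8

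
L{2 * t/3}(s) 2/(3 * s^2)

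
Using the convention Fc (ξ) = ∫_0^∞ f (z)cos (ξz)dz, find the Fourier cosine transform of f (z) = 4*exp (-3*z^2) 2*sqrt (3)*sqrt (pi)*exp (-ξ^2/12)/3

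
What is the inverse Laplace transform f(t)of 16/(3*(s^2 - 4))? 8*sinh(2*t)/3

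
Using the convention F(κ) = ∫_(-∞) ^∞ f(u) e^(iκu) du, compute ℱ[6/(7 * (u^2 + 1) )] 6 * pi * exp(-Abs(κ) ) /7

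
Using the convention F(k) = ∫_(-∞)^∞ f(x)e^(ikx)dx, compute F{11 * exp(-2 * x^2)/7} 11 * sqrt(2) * sqrt(pi) * exp(-k^2/8)/14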